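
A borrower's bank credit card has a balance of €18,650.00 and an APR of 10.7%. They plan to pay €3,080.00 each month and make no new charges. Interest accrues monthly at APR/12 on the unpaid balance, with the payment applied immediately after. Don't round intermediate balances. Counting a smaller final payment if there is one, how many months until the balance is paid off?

7 months

Monthly rate r = 10.7%/12 = 0.891667% = 0.00891667.
Recurrence: B ← B·(1+r) − €3,080.00.
Month 1: interest €166.30; balance after payment €15,736.30.
Month 2: interest €140.32; balance after payment €12,796.61.
Closed form: n = −ln(1 − rB₀/P)/ln(1+r) = −ln(0.94601)/ln(1.00892) ≈ 6.253, so the balance reaches zero during payment 7.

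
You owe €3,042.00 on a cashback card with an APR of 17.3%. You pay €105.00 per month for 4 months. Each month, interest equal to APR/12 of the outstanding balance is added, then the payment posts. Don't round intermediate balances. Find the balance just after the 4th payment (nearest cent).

€2,792.08

Monthly rate r = 17.3%/12 = 1.44167% = 0.0144167.
Each month: B ← B·(1+r) − €105.00.
Month 1: interest €43.86; balance after payment €2,980.86.
Month 2: interest €42.97; balance after payment €2,918.83.
Month 3: interest €42.08; balance after payment €2,855.91.
Month 4: interest €41.17; balance after payment €2,792.08.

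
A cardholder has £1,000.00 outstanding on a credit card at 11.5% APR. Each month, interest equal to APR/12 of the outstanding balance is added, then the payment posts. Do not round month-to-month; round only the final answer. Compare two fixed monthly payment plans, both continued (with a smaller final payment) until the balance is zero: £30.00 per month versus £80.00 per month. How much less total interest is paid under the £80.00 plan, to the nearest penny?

Monthly rate r = 11.5%/12 = 0.958333% = 0.00958333.
At £30.00/mo: n = ⌈−ln(1 − rB₀/P)/ln(1+r)⌉ = 41 payments (last £10.53); total interest = total paid − £1,000.00 = £210.53.
At £80.00/mo: 14 payments (last £30.34); total interest £70.34.
Interest saved = £210.53 − £70.34 = £140.19.

£140.19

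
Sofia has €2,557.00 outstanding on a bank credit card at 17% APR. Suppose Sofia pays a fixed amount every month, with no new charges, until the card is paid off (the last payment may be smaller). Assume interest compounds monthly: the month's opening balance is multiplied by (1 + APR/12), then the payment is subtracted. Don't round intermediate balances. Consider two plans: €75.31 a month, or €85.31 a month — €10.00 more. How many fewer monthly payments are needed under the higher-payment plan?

7 fewer payments

Monthly rate r = 17%/12 = 1.41667% = 0.0141667.
At €75.31/mo: n = ⌈−ln(1 − rB₀/P)/ln(1+r)⌉ = 47 payments (last €47.02); total interest = total paid − €2,557.00 = €954.28.
At €85.31/mo: 40 payments (last €24.98); total interest €795.07.
Payments saved = 47 − 40 = 7.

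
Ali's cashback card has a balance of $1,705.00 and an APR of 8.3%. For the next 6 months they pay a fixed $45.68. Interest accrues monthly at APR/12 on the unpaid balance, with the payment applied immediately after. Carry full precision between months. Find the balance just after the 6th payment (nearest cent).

Monthly rate r = 8.3%/12 = 0.691667% = 0.00691667.
Each month: B ← B·(1+r) − $45.68.
Month 1: interest $11.79; balance after payment $1,671.11.
Month 2: interest $11.56; balance after payment $1,636.99.
Month 3: interest $11.32; balance after payment $1,602.63.
Month 4: interest $11.08; balance after payment $1,568.04.
Month 5: interest $10.85; balance after payment $1,533.20.
Month 6: interest $10.60; balance after payment $1,498.13.

$1,498.13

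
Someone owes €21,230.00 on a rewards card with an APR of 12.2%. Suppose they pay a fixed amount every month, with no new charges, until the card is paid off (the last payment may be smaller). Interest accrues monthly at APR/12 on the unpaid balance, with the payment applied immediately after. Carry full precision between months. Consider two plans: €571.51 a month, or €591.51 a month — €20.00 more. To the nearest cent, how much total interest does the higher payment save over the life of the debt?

€249.95

Monthly rate r = 12.2%/12 = 1.01667% = 0.0101667.
At €571.51/mo: n = ⌈−ln(1 − rB₀/P)/ln(1+r)⌉ = 47 payments (last €507.01); total interest = total paid − €21,230.00 = €5,566.47.
At €591.51/mo: 45 payments (last €520.08); total interest €5,316.52.
Interest saved = €5,566.47 − €5,316.52 = €249.95.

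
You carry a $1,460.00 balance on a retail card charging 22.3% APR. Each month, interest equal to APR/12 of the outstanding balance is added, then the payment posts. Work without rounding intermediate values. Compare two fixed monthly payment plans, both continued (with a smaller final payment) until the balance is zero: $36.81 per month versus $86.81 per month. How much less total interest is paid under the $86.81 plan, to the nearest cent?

Monthly rate r = 22.3%/12 = 1.85833% = 0.0185833.
At $36.81/mo: n = ⌈−ln(1 − rB₀/P)/ln(1+r)⌉ = 73 payments (last $20.40); total interest = total paid − $1,460.00 = $1,210.72.
At $86.81/mo: 21 payments (last $30.82); total interest $307.02.
Interest saved = $1,210.72 − $307.02 = $903.70.

$903.70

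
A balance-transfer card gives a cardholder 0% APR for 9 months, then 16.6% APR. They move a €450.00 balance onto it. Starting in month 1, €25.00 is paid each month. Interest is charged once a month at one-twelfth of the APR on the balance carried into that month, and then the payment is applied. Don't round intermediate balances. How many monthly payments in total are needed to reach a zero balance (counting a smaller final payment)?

Promo months 1–9 at r₀ = 0%/12 = 0; months 10+ at r₁ = 16.6%/12 = 0.0138333.
After month 9 (no interest yet): B = €450.00 − 9·€25.00 = €225.00.
Then at r₁ with €25.00/mo: n₂ = −ln(1 − r₁·B/P)/ln(1+r₁) ≈ 9.68 → 10 more payments.

19 payments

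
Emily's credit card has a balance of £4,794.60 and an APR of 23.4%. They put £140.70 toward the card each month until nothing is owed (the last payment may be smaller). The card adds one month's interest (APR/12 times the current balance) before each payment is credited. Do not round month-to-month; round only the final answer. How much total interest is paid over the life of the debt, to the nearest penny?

£3,162.41

Monthly rate r = 23.4%/12 = 1.95% = 0.0195.
Payoff takes n = ⌈−ln(1 − rB₀/P)/ln(1+r)⌉ = ⌈56.551⌉ = 57 payments; the last is £77.81.
Total paid = 56·£140.70 + £77.81 = £7,957.01.
Total interest = total paid − principal = £7,957.01 − £4,794.60 = £3,162.41.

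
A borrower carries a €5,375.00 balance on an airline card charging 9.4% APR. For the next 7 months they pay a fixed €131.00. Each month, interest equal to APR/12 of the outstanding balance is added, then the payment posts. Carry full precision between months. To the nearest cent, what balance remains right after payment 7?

Monthly rate r = 9.4%/12 = 0.783333% = 0.00783333.
Each month: B ← B·(1+r) − €131.00.
Month 1: interest €42.10; balance after payment €5,286.10.
Month 2: interest €41.41; balance after payment €5,196.51.
Month 3: interest €40.71; balance after payment €5,106.22.
Month 4: interest €40.00; balance after payment €5,015.22.
Month 5: interest €39.29; balance after payment €4,923.50.
Month 6: interest €38.57; balance after payment €4,831.07.
Month 7: interest €37.84; balance after payment €4,737.91.

€4,737.91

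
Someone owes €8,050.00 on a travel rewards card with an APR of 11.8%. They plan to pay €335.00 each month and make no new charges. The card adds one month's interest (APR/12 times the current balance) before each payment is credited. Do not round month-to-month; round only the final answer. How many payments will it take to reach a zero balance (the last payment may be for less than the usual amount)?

28 months

Monthly rate r = 11.8%/12 = 0.983333% = 0.00983333.
Recurrence: B ← B·(1+r) − €335.00.
Month 1: interest €79.16; balance after payment €7,794.16.
Month 2: interest €76.64; balance after payment €7,535.80.
Closed form: n = −ln(1 − rB₀/P)/ln(1+r) = −ln(0.76371)/ln(1.00983) ≈ 27.549, so the balance reaches zero during payment 28.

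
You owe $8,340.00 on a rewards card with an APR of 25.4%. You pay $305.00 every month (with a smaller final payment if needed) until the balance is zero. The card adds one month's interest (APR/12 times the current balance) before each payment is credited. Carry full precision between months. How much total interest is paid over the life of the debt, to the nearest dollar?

$4,251

Monthly rate r = 25.4%/12 = 2.11667% = 0.0211667.
Payoff takes n = ⌈−ln(1 − rB₀/P)/ln(1+r)⌉ = ⌈41.279⌉ = 42 payments; the last is $85.68.
Total paid = 41·$305.00 + $85.68 = $12,590.68.
Total interest = total paid − principal = $12,590.68 − $8,340.00 = $4,250.68.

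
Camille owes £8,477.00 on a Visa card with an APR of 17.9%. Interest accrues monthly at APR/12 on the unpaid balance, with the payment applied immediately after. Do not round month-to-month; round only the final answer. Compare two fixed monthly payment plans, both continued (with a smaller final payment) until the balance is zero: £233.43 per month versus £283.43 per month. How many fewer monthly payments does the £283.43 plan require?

13 fewer payments

Monthly rate r = 17.9%/12 = 1.49167% = 0.0149167.
At £233.43/mo: n = ⌈−ln(1 − rB₀/P)/ln(1+r)⌉ = 53 payments (last £162.57); total interest = total paid − £8,477.00 = £3,823.93.
At £283.43/mo: 40 payments (last £256.38); total interest £2,833.15.
Payments saved = 53 − 40 = 13.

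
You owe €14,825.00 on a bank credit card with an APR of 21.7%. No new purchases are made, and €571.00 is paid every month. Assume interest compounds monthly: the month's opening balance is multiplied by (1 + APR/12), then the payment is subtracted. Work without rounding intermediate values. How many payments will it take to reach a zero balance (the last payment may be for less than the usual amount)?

36 payments

Monthly rate r = 21.7%/12 = 1.80833% = 0.0180833.
Recurrence: B ← B·(1+r) − €571.00.
Month 1: interest €268.09; balance after payment €14,522.09.
Month 2: interest €262.61; balance after payment €14,213.69.
Closed form: n = −ln(1 − rB₀/P)/ln(1+r) = −ln(0.5305)/ln(1.01808) ≈ 35.373, so the balance reaches zero during payment 36.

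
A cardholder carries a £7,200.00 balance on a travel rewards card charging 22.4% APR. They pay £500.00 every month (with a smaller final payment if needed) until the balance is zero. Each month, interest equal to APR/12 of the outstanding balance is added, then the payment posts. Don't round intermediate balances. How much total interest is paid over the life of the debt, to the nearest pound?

Monthly rate r = 22.4%/12 = 1.86667% = 0.0186667.
Payoff takes n = ⌈−ln(1 − rB₀/P)/ln(1+r)⌉ = ⌈16.928⌉ = 17 payments; the last is £464.09.
Total paid = 16·£500.00 + £464.09 = £8,464.09.
Total interest = total paid − principal = £8,464.09 − £7,200.00 = £1,264.09.

£1,264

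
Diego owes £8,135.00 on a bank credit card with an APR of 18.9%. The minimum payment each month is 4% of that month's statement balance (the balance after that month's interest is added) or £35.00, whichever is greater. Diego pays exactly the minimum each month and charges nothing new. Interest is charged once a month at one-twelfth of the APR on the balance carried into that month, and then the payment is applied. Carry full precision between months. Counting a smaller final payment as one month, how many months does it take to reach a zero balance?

121 months

Monthly rate r = 18.9%/12 = 1.575% = 0.01575.
While 4% of the post-interest balance exceeds £35.00, each month B ← (B·(1+r))·(1 − 0.04), i.e. B shrinks by the factor (1+r)·0.96 = 0.97512.
This holds for months 1–90. Entering month 91 the balance is £842.53; 4% of the post-interest balance is now below £35.00, so the flat £35.00 minimum applies from here.
From month 91 a fixed £35.00 at rate r clears £842.53 in 31 more payments. Total: 90 + 31 = 121 months.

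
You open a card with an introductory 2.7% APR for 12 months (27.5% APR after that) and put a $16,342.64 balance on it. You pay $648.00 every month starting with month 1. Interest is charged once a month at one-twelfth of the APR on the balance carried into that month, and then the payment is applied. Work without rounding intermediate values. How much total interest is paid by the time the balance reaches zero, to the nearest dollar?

Promo months 1–12 at r₀ = 2.7%/12 = 0.00225; months 13+ at r₁ = 27.5%/12 = 0.0229167.
After month 12: iterate B ← B·(1+r₀) − $648.00 for 12 months → $8,916.44.
Then at r₁ with $648.00/mo: n₂ = −ln(1 − r₁·B/P)/ln(1+r₁) ≈ 16.72 → 17 more payments.
Total paid = 28·$648.00 + $467.44 = $18,611.44; interest = $18,611.44 − $16,342.64 = $2,268.80.

$2,269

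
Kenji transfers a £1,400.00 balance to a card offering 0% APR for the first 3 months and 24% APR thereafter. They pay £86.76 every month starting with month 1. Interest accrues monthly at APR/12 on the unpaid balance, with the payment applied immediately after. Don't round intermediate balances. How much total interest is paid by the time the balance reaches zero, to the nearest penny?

£195.89

Promo months 1–3 at r₀ = 0%/12 = 0; months 4+ at r₁ = 24%/12 = 0.02.
After month 3 (no interest yet): B = £1,400.00 − 3·£86.76 = £1,139.72.
Then at r₁ with £86.76/mo: n₂ = −ln(1 − r₁·B/P)/ln(1+r₁) ≈ 15.39 → 16 more payments.
Total paid = 18·£86.76 + £34.21 = £1,595.89; interest = £1,595.89 − £1,400.00 = £195.89.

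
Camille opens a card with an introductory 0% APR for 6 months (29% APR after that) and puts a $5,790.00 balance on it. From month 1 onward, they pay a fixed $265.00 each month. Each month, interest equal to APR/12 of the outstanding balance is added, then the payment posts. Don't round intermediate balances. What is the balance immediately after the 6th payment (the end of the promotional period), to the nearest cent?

Promo months 1–6 at r₀ = 0%/12 = 0; months 7+ at r₁ = 29%/12 = 0.0241667.
After month 6 (no interest yet): B = $5,790.00 − 6·$265.00 = $4,200.00.

$4,200.00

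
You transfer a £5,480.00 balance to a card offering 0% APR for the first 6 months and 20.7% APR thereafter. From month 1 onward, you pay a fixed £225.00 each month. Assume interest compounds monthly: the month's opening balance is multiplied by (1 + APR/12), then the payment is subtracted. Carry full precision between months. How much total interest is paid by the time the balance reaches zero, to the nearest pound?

Promo months 1–6 at r₀ = 0%/12 = 0; months 7+ at r₁ = 20.7%/12 = 0.01725.
After month 6 (no interest yet): B = £5,480.00 − 6·£225.00 = £4,130.00.
Then at r₁ with £225.00/mo: n₂ = −ln(1 − r₁·B/P)/ln(1+r₁) ≈ 22.26 → 23 more payments.
Total paid = 28·£225.00 + £59.04 = £6,359.04; interest = £6,359.04 − £5,480.00 = £879.04.

£879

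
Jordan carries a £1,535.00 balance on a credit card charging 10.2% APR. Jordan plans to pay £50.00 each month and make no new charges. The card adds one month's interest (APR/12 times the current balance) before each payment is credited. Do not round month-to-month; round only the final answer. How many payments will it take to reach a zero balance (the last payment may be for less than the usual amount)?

36 payments

Monthly rate r = 10.2%/12 = 0.85% = 0.0085.
Recurrence: B ← B·(1+r) − £50.00.
Month 1: interest £13.05; balance after payment £1,498.05.
Month 2: interest £12.73; balance after payment £1,460.78.
Closed form: n = −ln(1 − rB₀/P)/ln(1+r) = −ln(0.73905)/ln(1.0085) ≈ 35.726, so the balance reaches zero during payment 36.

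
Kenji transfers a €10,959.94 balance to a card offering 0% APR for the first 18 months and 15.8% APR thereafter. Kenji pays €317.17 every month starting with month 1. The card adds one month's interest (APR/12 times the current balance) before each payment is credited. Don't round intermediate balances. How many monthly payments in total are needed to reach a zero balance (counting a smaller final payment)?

Promo months 1–18 at r₀ = 0%/12 = 0; months 19+ at r₁ = 15.8%/12 = 0.0131667.
After month 18 (no interest yet): B = €10,959.94 − 18·€317.17 = €5,250.88.
Then at r₁ with €317.17/mo: n₂ = −ln(1 − r₁·B/P)/ln(1+r₁) ≈ 18.80 → 19 more payments.

37 payments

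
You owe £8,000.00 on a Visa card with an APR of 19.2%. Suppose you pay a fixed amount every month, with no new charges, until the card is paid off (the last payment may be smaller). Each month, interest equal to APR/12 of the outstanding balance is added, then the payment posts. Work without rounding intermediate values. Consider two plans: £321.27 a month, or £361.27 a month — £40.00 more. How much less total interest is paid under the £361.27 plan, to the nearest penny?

Monthly rate r = 19.2%/12 = 1.6% = 0.016.
At £321.27/mo: n = ⌈−ln(1 − rB₀/P)/ln(1+r)⌉ = 33 payments (last £5.03); total interest = total paid − £8,000.00 = £2,285.67.
At £361.27/mo: 28 payments (last £202.10); total interest £1,956.39.
Interest saved = £2,285.67 − £1,956.39 = £329.28.

£329.28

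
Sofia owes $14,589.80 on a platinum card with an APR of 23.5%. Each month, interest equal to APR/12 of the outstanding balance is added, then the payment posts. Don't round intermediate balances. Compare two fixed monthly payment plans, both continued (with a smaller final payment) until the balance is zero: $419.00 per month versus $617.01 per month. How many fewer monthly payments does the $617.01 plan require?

Monthly rate r = 23.5%/12 = 1.95833% = 0.0195833.
At $419.00/mo: n = ⌈−ln(1 − rB₀/P)/ln(1+r)⌉ = 60 payments (last $25.00); total interest = total paid − $14,589.80 = $10,156.20.
At $617.01/mo: 33 payments (last $40.84); total interest $5,195.36.
Payments saved = 60 − 33 = 27.

27 fewer payments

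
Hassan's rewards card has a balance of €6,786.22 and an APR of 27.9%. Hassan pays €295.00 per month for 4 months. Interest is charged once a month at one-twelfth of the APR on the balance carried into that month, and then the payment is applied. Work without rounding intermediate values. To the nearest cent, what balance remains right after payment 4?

Monthly rate r = 27.9%/12 = 2.325% = 0.02325.
Each month: B ← B·(1+r) − €295.00.
Month 1: interest €157.78; balance after payment €6,649.00.
Month 2: interest €154.59; balance after payment €6,508.59.
Month 3: interest €151.32; balance after payment €6,364.91.
Month 4: interest €147.98; balance after payment €6,217.90.

€6,217.90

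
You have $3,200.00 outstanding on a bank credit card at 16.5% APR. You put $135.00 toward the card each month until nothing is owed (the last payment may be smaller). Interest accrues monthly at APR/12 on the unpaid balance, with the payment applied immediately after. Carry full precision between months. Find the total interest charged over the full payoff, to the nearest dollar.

$699

Monthly rate r = 16.5%/12 = 1.375% = 0.01375.
Payoff takes n = ⌈−ln(1 − rB₀/P)/ln(1+r)⌉ = ⌈28.882⌉ = 29 payments; the last is $119.10.
Total paid = 28·$135.00 + $119.10 = $3,899.10.
Total interest = total paid − principal = $3,899.10 − $3,200.00 = $699.10.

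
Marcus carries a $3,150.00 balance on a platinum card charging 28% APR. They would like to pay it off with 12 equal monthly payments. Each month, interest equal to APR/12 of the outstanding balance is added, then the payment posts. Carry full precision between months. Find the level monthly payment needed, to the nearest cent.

Monthly rate r = 28%/12 = 2.33333% = 0.0233333.
Level-payment amortization: P = B₀·r / (1 − (1+r)^(−n)) = 3150.00·0.0233333 / (1 − 1.02333^(−12)).
Denominator 1 − (1+r)^(−12) = 0.241781196.
P = 73.5 / 0.241781196 ≈ 303.99.

$303.99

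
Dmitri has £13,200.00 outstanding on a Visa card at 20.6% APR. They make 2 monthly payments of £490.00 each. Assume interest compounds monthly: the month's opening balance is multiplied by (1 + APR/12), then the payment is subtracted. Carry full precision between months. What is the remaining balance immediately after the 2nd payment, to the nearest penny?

£12,668.68

Monthly rate r = 20.6%/12 = 1.71667% = 0.0171667.
Each month: B ← B·(1+r) − £490.00.
Month 1: interest £226.60; balance after payment £12,936.60.
Month 2: interest £222.08; balance after payment £12,668.68.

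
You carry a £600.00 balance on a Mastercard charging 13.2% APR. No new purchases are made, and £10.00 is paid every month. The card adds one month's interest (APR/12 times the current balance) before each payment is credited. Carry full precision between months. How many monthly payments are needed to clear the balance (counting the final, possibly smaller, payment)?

99 months

Monthly rate r = 13.2%/12 = 1.1% = 0.011.
Recurrence: B ← B·(1+r) − £10.00.
Month 1: interest £6.60; balance after payment £596.60.
Month 2: interest £6.56; balance after payment £593.16.
Closed form: n = −ln(1 − rB₀/P)/ln(1+r) = −ln(0.34)/ln(1.011) ≈ 98.612, so the balance reaches zero during payment 99.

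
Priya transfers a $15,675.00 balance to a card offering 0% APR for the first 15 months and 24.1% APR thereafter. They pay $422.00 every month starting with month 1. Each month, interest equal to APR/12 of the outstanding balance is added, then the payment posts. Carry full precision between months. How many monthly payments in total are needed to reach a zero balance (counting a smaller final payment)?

Promo months 1–15 at r₀ = 0%/12 = 0; months 16+ at r₁ = 24.1%/12 = 0.0200833.
After month 15 (no interest yet): B = $15,675.00 − 15·$422.00 = $9,345.00.
Then at r₁ with $422.00/mo: n₂ = −ln(1 − r₁·B/P)/ln(1+r₁) ≈ 29.59 → 30 more payments.

45 months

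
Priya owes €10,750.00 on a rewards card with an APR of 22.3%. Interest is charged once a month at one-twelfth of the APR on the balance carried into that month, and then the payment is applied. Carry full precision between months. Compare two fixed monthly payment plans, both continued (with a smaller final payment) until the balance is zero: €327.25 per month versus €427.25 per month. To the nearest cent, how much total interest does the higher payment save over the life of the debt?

Monthly rate r = 22.3%/12 = 1.85833% = 0.0185833.
At €327.25/mo: n = ⌈−ln(1 − rB₀/P)/ln(1+r)⌉ = 52 payments (last €66.60); total interest = total paid − €10,750.00 = €6,006.35.
At €427.25/mo: 35 payments (last €99.93); total interest €3,876.43.
Interest saved = €6,006.35 − €3,876.43 = €2,129.92.

€2,129.92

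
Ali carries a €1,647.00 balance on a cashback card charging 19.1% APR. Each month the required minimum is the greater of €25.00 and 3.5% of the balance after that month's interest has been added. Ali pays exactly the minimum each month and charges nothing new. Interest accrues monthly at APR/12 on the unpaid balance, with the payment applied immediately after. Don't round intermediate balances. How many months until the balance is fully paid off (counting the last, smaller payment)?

81 months

Monthly rate r = 19.1%/12 = 1.59167% = 0.0159167.
While 3.5% of the post-interest balance exceeds €25.00, each month B ← (B·(1+r))·(1 − 0.035), i.e. B shrinks by the factor (1+r)·0.965 = 0.98036.
This holds for months 1–43. Entering month 44 the balance is €701.88; 3.5% of the post-interest balance is now below €25.00, so the flat €25.00 minimum applies from here.
From month 44 a fixed €25.00 at rate r clears €701.88 in 38 more payments. Total: 43 + 38 = 81 months.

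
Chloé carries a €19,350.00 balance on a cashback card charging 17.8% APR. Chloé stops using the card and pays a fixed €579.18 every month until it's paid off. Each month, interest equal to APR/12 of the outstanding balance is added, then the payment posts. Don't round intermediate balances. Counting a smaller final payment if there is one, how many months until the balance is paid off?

47 months

Monthly rate r = 17.8%/12 = 1.48333% = 0.0148333.
Recurrence: B ← B·(1+r) − €579.18.
Month 1: interest €287.03; balance after payment €19,057.85.
Month 2: interest €282.69; balance after payment €18,761.36.
Closed form: n = −ln(1 − rB₀/P)/ln(1+r) = −ln(0.50443)/ln(1.01483) ≈ 46.476, so the balance reaches zero during payment 47.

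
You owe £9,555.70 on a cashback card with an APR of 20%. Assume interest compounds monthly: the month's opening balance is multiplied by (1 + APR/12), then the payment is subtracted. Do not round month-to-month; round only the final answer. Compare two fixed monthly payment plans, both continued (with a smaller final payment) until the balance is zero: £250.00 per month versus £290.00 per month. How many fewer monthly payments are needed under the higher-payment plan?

13 fewer payments

Monthly rate r = 20%/12 = 1.66667% = 0.0166667.
At £250.00/mo: n = ⌈−ln(1 − rB₀/P)/ln(1+r)⌉ = 62 payments (last £79.00); total interest = total paid − £9,555.70 = £5,773.30.
At £290.00/mo: 49 payments (last £57.87); total interest £4,422.17.
Payments saved = 62 − 49 = 13.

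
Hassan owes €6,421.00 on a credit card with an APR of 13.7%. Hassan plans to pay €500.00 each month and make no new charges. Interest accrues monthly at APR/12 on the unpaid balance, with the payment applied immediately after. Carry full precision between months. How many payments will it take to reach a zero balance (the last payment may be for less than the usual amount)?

Monthly rate r = 13.7%/12 = 1.14167% = 0.0114167.
Recurrence: B ← B·(1+r) − €500.00.
Month 1: interest €73.31; balance after payment €5,994.31.
Month 2: interest €68.43; balance after payment €5,562.74.
Closed form: n = −ln(1 − rB₀/P)/ln(1+r) = −ln(0.85339)/ln(1.01142) ≈ 13.966, so the balance reaches zero during payment 14.

14 payments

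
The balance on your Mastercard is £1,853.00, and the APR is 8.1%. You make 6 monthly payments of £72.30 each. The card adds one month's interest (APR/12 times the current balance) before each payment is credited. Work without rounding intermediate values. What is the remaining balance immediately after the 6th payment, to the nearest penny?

Monthly rate r = 8.1%/12 = 0.675% = 0.00675.
Each month: B ← B·(1+r) − £72.30.
Month 1: interest £12.51; balance after payment £1,793.21.
Month 2: interest £12.10; balance after payment £1,733.01.
Month 3: interest £11.70; balance after payment £1,672.41.
Month 4: interest £11.29; balance after payment £1,611.40.
Month 5: interest £10.88; balance after payment £1,549.98.
Month 6: interest £10.46; balance after payment £1,488.14.

£1,488.14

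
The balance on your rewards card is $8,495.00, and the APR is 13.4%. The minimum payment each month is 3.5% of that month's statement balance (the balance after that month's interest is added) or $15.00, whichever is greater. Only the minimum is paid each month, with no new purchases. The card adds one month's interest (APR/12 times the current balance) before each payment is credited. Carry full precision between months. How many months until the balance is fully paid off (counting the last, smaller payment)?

Monthly rate r = 13.4%/12 = 1.11667% = 0.0111667.
While 3.5% of the post-interest balance exceeds $15.00, each month B ← (B·(1+r))·(1 − 0.035), i.e. B shrinks by the factor (1+r)·0.965 = 0.97578.
This holds for months 1–123. Entering month 124 the balance is $416.12; 3.5% of the post-interest balance is now below $15.00, so the flat $15.00 minimum applies from here.
From month 124 a fixed $15.00 at rate r clears $416.12 in 34 more payments. Total: 123 + 34 = 157 months.

157 months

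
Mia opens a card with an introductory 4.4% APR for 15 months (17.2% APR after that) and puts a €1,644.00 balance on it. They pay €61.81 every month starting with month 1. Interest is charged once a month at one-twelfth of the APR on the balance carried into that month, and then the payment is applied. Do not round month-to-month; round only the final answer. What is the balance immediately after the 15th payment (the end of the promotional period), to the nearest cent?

Promo months 1–15 at r₀ = 4.4%/12 = 0.00366667; months 16+ at r₁ = 17.2%/12 = 0.0143333.
After month 15: iterate B ← B·(1+r₀) − €61.81 for 15 months → €785.45.

€785.45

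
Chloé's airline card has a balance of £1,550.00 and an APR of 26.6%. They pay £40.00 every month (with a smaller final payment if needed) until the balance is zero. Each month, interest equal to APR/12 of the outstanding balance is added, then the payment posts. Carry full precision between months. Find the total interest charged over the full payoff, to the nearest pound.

Monthly rate r = 26.6%/12 = 2.21667% = 0.0221667.
Payoff takes n = ⌈−ln(1 − rB₀/P)/ln(1+r)⌉ = ⌈89.338⌉ = 90 payments; the last is £13.63.
Total paid = 89·£40.00 + £13.63 = £3,573.63.
Total interest = total paid − principal = £3,573.63 − £1,550.00 = £2,023.63.

£2,024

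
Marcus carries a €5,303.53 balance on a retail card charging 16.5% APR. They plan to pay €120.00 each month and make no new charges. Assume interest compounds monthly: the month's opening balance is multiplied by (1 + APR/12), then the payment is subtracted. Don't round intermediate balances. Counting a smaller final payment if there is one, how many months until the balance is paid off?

Monthly rate r = 16.5%/12 = 1.375% = 0.01375.
Recurrence: B ← B·(1+r) − €120.00.
Month 1: interest €72.92; balance after payment €5,256.45.
Month 2: interest €72.28; balance after payment €5,208.73.
Closed form: n = −ln(1 − rB₀/P)/ln(1+r) = −ln(0.3923)/ln(1.01375) ≈ 68.519, so the balance reaches zero during payment 69.

69 months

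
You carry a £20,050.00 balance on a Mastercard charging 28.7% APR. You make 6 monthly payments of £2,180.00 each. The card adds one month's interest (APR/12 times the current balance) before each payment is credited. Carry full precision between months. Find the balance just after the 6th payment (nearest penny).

Monthly rate r = 28.7%/12 = 2.39167% = 0.0239167.
Each month: B ← B·(1+r) − £2,180.00.
Month 1: interest £479.53; balance after payment £18,349.53.
Month 2: interest £438.86; balance after payment £16,608.39.
Month 3: interest £397.22; balance after payment £14,825.61.
Month 4: interest £354.58; balance after payment £13,000.19.
Month 5: interest £310.92; balance after payment £11,131.11.
Month 6: interest £266.22; balance after payment £9,217.33.

£9,217.33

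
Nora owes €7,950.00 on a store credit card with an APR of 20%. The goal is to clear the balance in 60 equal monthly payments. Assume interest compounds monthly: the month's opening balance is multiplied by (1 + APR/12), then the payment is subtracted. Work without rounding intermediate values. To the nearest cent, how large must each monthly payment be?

Monthly rate r = 20%/12 = 1.66667% = 0.0166667.
Level-payment amortization: P = B₀·r / (1 − (1+r)^(−n)) = 7950.00·0.0166667 / (1 − 1.01667^(−60)).
Denominator 1 − (1+r)^(−60) = 0.62907601.
P = 132.5 / 0.62907601 ≈ 210.63.

€210.63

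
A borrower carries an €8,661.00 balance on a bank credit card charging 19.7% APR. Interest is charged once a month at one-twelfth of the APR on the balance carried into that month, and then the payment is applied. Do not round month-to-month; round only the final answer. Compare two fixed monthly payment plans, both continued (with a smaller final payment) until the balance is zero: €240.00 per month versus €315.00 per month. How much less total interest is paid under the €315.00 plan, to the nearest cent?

€1,615.30

Monthly rate r = 19.7%/12 = 1.64167% = 0.0164167.
At €240.00/mo: n = ⌈−ln(1 − rB₀/P)/ln(1+r)⌉ = 56 payments (last €29.29); total interest = total paid − €8,661.00 = €4,568.29.
At €315.00/mo: 37 payments (last €273.99); total interest €2,952.99.
Interest saved = €4,568.29 − €2,952.99 = €1,615.30.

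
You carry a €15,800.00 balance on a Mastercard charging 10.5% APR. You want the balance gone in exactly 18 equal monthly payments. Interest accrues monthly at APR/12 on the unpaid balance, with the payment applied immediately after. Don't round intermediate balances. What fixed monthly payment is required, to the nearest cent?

Monthly rate r = 10.5%/12 = 0.875% = 0.00875.
Level-payment amortization: P = B₀·r / (1 − (1+r)^(−n)) = 15800.00·0.00875 / (1 − 1.00875^(−18)).
Denominator 1 − (1+r)^(−18) = 0.145137747.
P = 138.25 / 0.145137747 ≈ 952.54.

€952.54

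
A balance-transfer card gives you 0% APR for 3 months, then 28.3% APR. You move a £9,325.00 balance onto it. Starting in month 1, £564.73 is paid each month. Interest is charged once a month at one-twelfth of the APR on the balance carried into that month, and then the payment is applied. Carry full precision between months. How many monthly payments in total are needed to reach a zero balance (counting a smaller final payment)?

20 months

Promo months 1–3 at r₀ = 0%/12 = 0; months 4+ at r₁ = 28.3%/12 = 0.0235833.
After month 3 (no interest yet): B = £9,325.00 − 3·£564.73 = £7,630.81.
Then at r₁ with £564.73/mo: n₂ = −ln(1 − r₁·B/P)/ln(1+r₁) ≈ 16.46 → 17 more payments.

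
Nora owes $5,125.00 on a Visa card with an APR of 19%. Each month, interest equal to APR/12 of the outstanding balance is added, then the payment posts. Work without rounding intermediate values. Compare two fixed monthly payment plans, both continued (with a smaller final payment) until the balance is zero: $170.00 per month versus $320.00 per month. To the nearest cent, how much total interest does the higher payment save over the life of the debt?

$1,063.18

Monthly rate r = 19%/12 = 1.58333% = 0.0158333.
At $170.00/mo: n = ⌈−ln(1 − rB₀/P)/ln(1+r)⌉ = 42 payments (last $51.37); total interest = total paid − $5,125.00 = $1,896.37.
At $320.00/mo: 19 payments (last $198.19); total interest $833.19.
Interest saved = $1,896.37 − $833.19 = $1,063.18.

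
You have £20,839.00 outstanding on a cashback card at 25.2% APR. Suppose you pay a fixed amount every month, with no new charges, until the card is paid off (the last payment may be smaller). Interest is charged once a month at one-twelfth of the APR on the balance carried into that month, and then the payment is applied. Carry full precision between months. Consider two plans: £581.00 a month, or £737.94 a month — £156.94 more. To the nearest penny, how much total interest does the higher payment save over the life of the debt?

Monthly rate r = 25.2%/12 = 2.1% = 0.021.
At £581.00/mo: n = ⌈−ln(1 − rB₀/P)/ln(1+r)⌉ = 68 payments (last £191.86); total interest = total paid − £20,839.00 = £18,279.86.
At £737.94/mo: 44 payments (last £191.84); total interest £11,084.26.
Interest saved = £18,279.86 − £11,084.26 = £7,195.60.

£7,195.60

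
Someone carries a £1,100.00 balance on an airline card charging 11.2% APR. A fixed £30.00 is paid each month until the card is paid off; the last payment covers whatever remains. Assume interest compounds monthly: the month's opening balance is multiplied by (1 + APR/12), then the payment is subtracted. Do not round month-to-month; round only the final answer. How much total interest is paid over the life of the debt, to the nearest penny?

Monthly rate r = 11.2%/12 = 0.933333% = 0.00933333.
Payoff takes n = ⌈−ln(1 − rB₀/P)/ln(1+r)⌉ = ⌈45.090⌉ = 46 payments; the last is £2.71.
Total paid = 45·£30.00 + £2.71 = £1,352.71.
Total interest = total paid − principal = £1,352.71 − £1,100.00 = £252.71.

£252.71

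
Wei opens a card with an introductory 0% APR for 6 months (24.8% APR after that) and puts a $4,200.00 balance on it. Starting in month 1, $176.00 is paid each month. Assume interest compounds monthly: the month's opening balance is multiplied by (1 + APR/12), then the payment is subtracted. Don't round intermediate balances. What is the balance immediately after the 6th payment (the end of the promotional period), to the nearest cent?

Promo months 1–6 at r₀ = 0%/12 = 0; months 7+ at r₁ = 24.8%/12 = 0.0206667.
After month 6 (no interest yet): B = $4,200.00 − 6·$176.00 = $3,144.00.

$3,144.00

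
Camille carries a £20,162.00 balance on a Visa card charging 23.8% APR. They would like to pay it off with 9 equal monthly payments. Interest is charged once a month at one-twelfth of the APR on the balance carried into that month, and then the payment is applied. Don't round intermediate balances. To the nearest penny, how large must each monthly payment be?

Monthly rate r = 23.8%/12 = 1.98333% = 0.0198333.
Level-payment amortization: P = B₀·r / (1 − (1+r)^(−n)) = 20162.00·0.0198333 / (1 − 1.01983^(−9)).
Denominator 1 − (1+r)^(−9) = 0.162013206.
P = 399.88 / 0.162013206 ≈ 2468.19.

£2,468.19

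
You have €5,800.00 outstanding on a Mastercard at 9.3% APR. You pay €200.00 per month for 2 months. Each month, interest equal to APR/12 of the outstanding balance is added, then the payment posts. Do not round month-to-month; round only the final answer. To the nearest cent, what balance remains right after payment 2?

Monthly rate r = 9.3%/12 = 0.775% = 0.00775.
Each month: B ← B·(1+r) − €200.00.
Month 1: interest €44.95; balance after payment €5,644.95.
Month 2: interest €43.75; balance after payment €5,488.70.

€5,488.70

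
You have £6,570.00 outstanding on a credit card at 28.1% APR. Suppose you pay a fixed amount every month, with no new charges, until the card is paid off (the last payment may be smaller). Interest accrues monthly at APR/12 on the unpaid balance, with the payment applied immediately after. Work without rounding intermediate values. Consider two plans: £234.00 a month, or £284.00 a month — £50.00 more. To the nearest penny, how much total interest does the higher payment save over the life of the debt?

£1,257.48

Monthly rate r = 28.1%/12 = 2.34167% = 0.0234167.
At £234.00/mo: n = ⌈−ln(1 − rB₀/P)/ln(1+r)⌉ = 47 payments (last £67.70); total interest = total paid − £6,570.00 = £4,261.70.
At £284.00/mo: 34 payments (last £202.22); total interest £3,004.22.
Interest saved = £4,261.70 − £3,004.22 = £1,257.48.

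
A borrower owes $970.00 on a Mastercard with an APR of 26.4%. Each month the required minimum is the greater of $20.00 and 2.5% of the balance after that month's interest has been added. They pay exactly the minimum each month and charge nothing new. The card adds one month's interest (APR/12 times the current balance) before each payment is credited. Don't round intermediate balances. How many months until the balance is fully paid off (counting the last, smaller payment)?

Monthly rate r = 26.4%/12 = 2.2% = 0.022.
While 2.5% of the post-interest balance exceeds $20.00, each month B ← (B·(1+r))·(1 − 0.025), i.e. B shrinks by the factor (1+r)·0.975 = 0.99645.
This holds for months 1–61. Entering month 62 the balance is $780.83; 2.5% of the post-interest balance is now below $20.00, so the flat $20.00 minimum applies from here.
From month 62 a fixed $20.00 at rate r clears $780.83 in 90 more payments. Total: 61 + 90 = 151 months.

151 months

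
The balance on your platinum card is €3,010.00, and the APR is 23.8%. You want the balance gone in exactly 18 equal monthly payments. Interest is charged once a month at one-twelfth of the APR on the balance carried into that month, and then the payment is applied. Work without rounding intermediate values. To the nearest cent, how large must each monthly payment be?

Monthly rate r = 23.8%/12 = 1.98333% = 0.0198333.
Level-payment amortization: P = B₀·r / (1 − (1+r)^(−n)) = 3010.00·0.0198333 / (1 − 1.01983^(−18)).
Denominator 1 − (1+r)^(−18) = 0.297778133.
P = 59.6983 / 0.297778133 ≈ 200.48.

€200.48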